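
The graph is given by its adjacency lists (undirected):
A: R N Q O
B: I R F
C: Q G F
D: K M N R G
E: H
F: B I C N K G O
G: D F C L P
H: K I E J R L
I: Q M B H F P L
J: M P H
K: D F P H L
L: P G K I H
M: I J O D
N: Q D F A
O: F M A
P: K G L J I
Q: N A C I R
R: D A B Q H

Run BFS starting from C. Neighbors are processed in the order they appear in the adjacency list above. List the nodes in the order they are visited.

C, Q, G, F, N, A, I, R, D, L, P, B, K, O, M, H, J, E

Visit C; enqueue Q, G, F → queue [Q, G, F]
Visit Q; enqueue N, A, I, R → queue [G, F, N, A, I, R]
Visit G; enqueue D, L, P → queue [F, N, A, I, R, D, L, P]
Visit F; enqueue B, K, O → queue [N, A, I, R, D, L, P, B, K, O]
Visit N → queue [A, I, R, D, L, P, B, K, O]
Visit A → queue [I, R, D, L, P, B, K, O]
Visit I; enqueue M, H → queue [R, D, L, P, B, K, O, M, H]
Visit R → queue [D, L, P, B, K, O, M, H]
Visit D → queue [L, P, B, K, O, M, H]
Visit L → queue [P, B, K, O, M, H]
Visit P; enqueue J → queue [B, K, O, M, H, J]
Visit B → queue [K, O, M, H, J]
Visit K → queue [O, M, H, J]
Visit O → queue [M, H, J]
Visit M → queue [H, J]
Visit H; enqueue E → queue [J, E]
Visit J → queue [E]
Visit E → queue []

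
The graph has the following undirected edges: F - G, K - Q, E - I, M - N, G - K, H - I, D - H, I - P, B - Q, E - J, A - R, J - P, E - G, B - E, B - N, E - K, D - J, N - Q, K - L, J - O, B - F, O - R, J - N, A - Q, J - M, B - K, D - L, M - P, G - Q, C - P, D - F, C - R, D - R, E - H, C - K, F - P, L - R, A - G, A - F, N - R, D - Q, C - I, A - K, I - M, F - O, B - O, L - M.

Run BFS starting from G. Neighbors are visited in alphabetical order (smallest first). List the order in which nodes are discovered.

G, A, E, F, K, Q, R, B, H, I, J, D, O, P, C, L, N, M

Visit G; enqueue A, E, F, K, Q → queue [A, E, F, K, Q]
Visit A; enqueue R → queue [E, F, K, Q, R]
Visit E; enqueue B, H, I, J → queue [F, K, Q, R, B, H, I, J]
Visit F; enqueue D, O, P → queue [K, Q, R, B, H, I, J, D, O, P]
Visit K; enqueue C, L → queue [Q, R, B, H, I, J, D, O, P, C, L]
Visit Q; enqueue N → queue [R, B, H, I, J, D, O, P, C, L, N]
Visit R → queue [B, H, I, J, D, O, P, C, L, N]
Visit B → queue [H, I, J, D, O, P, C, L, N]
Visit H → queue [I, J, D, O, P, C, L, N]
Visit I; enqueue M → queue [J, D, O, P, C, L, N, M]
Visit J → queue [D, O, P, C, L, N, M]
Visit D → queue [O, P, C, L, N, M]
Visit O → queue [P, C, L, N, M]
Visit P → queue [C, L, N, M]
Visit C → queue [L, N, M]
Visit L → queue [N, M]
Visit N → queue [M]
Visit M → queue []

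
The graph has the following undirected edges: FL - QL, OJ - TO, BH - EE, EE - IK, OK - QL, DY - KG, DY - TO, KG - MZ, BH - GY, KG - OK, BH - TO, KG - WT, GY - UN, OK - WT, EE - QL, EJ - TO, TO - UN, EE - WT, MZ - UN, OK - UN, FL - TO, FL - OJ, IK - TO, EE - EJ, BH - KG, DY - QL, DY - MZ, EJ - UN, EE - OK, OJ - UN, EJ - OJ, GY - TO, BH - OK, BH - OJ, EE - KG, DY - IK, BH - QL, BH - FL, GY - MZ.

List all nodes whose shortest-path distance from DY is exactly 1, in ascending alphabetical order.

Level 0: DY
Level 1: IK, KG, MZ, QL, TO
Level 2: BH, EE, EJ, FL, GY, OJ, OK, UN, WT

IK, KG, MZ, QL, TO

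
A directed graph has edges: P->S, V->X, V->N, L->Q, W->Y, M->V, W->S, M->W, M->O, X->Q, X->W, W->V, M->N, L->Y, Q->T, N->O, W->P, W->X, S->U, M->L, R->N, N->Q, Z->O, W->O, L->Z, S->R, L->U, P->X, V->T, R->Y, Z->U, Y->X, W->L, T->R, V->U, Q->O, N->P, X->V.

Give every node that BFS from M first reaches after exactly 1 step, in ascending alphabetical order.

Level 0: M
Level 1: L, N, O, V, W
Level 2: P, Q, S, T, U, X, Y, Z
Level 3: R

L, N, O, V, W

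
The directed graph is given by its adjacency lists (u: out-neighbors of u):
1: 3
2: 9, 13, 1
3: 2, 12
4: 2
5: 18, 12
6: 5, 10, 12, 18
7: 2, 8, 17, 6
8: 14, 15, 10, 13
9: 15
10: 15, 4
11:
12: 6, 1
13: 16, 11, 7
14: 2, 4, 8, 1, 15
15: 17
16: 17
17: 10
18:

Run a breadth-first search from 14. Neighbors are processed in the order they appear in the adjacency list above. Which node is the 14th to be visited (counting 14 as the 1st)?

Visit 14; enqueue 2, 4, 8, 1, 15 → queue [2, 4, 8, 1, 15]
Visit 2; enqueue 9, 13 → queue [4, 8, 1, 15, 9, 13]
Visit 4 → queue [8, 1, 15, 9, 13]
Visit 8; enqueue 10 → queue [1, 15, 9, 13, 10]
Visit 1; enqueue 3 → queue [15, 9, 13, 10, 3]
Visit 15; enqueue 17 → queue [9, 13, 10, 3, 17]
Visit 9 → queue [13, 10, 3, 17]
Visit 13; enqueue 16, 11, 7 → queue [10, 3, 17, 16, 11, 7]
Visit 10 → queue [3, 17, 16, 11, 7]
Visit 3; enqueue 12 → queue [17, 16, 11, 7, 12]
Visit 17 → queue [16, 11, 7, 12]
Visit 16 → queue [11, 7, 12]
Visit 11 → queue [7, 12]
Visit 7; enqueue 6 → queue [12, 6]
Visit 12 → queue [6]
Visit 6; enqueue 5, 18 → queue [5, 18]
Visit 5 → queue [18]
Visit 18 → queue []

Visit order: 14, 2, 4, 8, 1, 15, 9, 13, 10, 3, 17, 16, 11, 7, 12, 6, 5, 18

7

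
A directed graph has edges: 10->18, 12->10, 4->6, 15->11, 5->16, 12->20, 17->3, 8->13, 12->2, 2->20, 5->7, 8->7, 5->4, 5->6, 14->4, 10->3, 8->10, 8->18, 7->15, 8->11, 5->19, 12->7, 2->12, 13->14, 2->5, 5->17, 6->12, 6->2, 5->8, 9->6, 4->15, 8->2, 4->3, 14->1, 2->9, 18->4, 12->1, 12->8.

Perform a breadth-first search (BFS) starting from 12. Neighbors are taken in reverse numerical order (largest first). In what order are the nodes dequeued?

Visit 12; enqueue 20, 10, 8, 7, 2, 1 → queue [20, 10, 8, 7, 2, 1]
Visit 20 → queue [10, 8, 7, 2, 1]
Visit 10; enqueue 18, 3 → queue [8, 7, 2, 1, 18, 3]
Visit 8; enqueue 13, 11 → queue [7, 2, 1, 18, 3, 13, 11]
Visit 7; enqueue 15 → queue [2, 1, 18, 3, 13, 11, 15]
Visit 2; enqueue 9, 5 → queue [1, 18, 3, 13, 11, 15, 9, 5]
Visit 1 → queue [18, 3, 13, 11, 15, 9, 5]
Visit 18; enqueue 4 → queue [3, 13, 11, 15, 9, 5, 4]
Visit 3 → queue [13, 11, 15, 9, 5, 4]
Visit 13; enqueue 14 → queue [11, 15, 9, 5, 4, 14]
Visit 11 → queue [15, 9, 5, 4, 14]
Visit 15 → queue [9, 5, 4, 14]
Visit 9; enqueue 6 → queue [5, 4, 14, 6]
Visit 5; enqueue 19, 17, 16 → queue [4, 14, 6, 19, 17, 16]
Visit 4 → queue [14, 6, 19, 17, 16]
Visit 14 → queue [6, 19, 17, 16]
Visit 6 → queue [19, 17, 16]
Visit 19 → queue [17, 16]
Visit 17 → queue [16]
Visit 16 → queue []

12, 20, 10, 8, 7, 2, 1, 18, 3, 13, 11, 15, 9, 5, 4, 14, 6, 19, 17, 16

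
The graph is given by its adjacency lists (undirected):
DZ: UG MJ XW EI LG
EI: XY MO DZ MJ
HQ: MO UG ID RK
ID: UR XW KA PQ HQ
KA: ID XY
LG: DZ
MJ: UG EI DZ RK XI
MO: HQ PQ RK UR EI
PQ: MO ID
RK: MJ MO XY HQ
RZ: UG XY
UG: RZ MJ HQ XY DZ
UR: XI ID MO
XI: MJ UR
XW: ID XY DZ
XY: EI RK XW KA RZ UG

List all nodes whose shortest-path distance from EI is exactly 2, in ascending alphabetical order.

Level 0: EI
Level 1: DZ, MJ, MO, XY
Level 2: HQ, KA, LG, PQ, RK, RZ, UG, UR, XI, XW
Level 3: ID

HQ, KA, LG, PQ, RK, RZ, UG, UR, XI, XW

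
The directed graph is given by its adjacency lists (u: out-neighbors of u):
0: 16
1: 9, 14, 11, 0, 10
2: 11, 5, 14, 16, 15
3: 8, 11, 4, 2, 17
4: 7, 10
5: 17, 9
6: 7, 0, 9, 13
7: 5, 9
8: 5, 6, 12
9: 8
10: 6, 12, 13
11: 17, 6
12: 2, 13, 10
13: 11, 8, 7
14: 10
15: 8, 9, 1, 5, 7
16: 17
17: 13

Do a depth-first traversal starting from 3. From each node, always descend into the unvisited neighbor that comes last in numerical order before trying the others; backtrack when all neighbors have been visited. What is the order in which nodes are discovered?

Visit 3
3 → 17
17 → 13
13 → 11
11 → 6
6 → 9
9 → 8
8 → 12
12 → 10
12 → 2
2 → 16
2 → 15
15 → 7
7 → 5
15 → 1
1 → 14
1 → 0
3 → 4

3 17 13 11 6 9 8 12 10 2 16 15 7 5 1 14 0 4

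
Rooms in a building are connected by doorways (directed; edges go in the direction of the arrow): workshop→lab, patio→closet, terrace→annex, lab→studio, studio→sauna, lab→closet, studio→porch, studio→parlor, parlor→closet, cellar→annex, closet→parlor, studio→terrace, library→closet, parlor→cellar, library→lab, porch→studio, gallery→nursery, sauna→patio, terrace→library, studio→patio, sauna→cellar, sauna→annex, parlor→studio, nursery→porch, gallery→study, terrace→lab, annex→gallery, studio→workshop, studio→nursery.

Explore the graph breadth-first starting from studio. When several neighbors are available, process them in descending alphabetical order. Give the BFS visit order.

studio workshop terrace sauna porch patio parlor nursery lab library annex cellar closet gallery study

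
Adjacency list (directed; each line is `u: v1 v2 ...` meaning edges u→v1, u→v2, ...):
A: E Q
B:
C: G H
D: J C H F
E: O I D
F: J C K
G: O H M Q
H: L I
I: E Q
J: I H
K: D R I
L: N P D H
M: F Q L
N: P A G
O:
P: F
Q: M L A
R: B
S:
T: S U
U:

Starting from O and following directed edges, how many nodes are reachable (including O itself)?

1

BFS from O visits: O
Reachable nodes: 1 of 21 total.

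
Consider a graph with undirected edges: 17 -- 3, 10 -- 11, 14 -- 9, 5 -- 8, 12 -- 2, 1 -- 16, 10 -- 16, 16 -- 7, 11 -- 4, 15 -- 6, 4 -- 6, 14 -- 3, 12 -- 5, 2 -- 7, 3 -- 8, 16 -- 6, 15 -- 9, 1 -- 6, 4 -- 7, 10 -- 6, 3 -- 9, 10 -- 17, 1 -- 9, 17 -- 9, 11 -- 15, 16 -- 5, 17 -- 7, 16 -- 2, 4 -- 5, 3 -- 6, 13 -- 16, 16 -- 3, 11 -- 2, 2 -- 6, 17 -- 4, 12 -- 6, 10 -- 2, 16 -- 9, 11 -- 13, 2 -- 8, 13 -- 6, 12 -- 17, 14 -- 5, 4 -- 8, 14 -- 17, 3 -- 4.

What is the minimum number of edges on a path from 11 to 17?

Level 0: 11
Level 1: 2, 4, 10, 13, 15
Level 2: 3, 5, 6, 7, 8, 9, 12, 16, 17
Level 3: 1, 14
17 first appears at level 2.

2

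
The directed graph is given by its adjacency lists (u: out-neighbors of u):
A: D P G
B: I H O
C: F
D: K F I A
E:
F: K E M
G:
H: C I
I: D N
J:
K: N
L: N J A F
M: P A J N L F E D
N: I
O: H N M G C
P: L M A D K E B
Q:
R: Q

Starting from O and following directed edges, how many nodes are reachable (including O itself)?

BFS from O visits: O, C, G, H, M, N, F, I, A, D, E, J, L, P, K, B
Reachable nodes: 16 of 18 total.

16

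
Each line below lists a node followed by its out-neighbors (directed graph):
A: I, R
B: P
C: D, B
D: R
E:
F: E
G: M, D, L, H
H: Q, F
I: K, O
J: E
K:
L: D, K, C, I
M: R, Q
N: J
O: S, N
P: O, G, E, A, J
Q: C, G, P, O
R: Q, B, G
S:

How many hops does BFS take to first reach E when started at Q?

Level 0: Q
Level 1: C, G, O, P
Level 2: A, B, D, E, H, J, L, M, N, S
Level 3: F, I, K, R
E first appears at level 2.

2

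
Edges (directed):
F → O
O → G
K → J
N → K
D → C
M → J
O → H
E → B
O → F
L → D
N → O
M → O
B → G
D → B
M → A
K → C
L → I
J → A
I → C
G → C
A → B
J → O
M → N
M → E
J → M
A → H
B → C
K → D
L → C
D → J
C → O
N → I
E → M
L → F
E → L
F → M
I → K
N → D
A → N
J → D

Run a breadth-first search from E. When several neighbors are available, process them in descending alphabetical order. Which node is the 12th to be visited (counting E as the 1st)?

Visit E; enqueue M, L, B → queue [M, L, B]
Visit M; enqueue O, N, J, A → queue [L, B, O, N, J, A]
Visit L; enqueue I, F, D, C → queue [B, O, N, J, A, I, F, D, C]
Visit B; enqueue G → queue [O, N, J, A, I, F, D, C, G]
Visit O; enqueue H → queue [N, J, A, I, F, D, C, G, H]
Visit N; enqueue K → queue [J, A, I, F, D, C, G, H, K]
Visit J → queue [A, I, F, D, C, G, H, K]
Visit A → queue [I, F, D, C, G, H, K]
Visit I → queue [F, D, C, G, H, K]
Visit F → queue [D, C, G, H, K]
Visit D → queue [C, G, H, K]
Visit C → queue [G, H, K]
Visit G → queue [H, K]
Visit H → queue [K]
Visit K → queue []

Visit order: E, M, L, B, O, N, J, A, I, F, D, C, G, H, K

C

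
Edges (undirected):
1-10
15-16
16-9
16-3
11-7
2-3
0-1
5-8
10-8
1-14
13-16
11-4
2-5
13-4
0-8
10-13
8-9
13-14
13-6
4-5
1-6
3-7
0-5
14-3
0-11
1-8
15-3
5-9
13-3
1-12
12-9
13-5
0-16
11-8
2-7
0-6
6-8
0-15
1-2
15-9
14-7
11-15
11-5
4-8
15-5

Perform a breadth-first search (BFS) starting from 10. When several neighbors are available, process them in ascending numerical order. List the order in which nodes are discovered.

10 → 1 → 8 → 13 → 0 → 2 → 6 → 12 → 14 → 4 → 5 → 9 → 11 → 3 → 16 → 15 → 7

Visit 10; enqueue 1, 8, 13 → queue [1, 8, 13]
Visit 1; enqueue 0, 2, 6, 12, 14 → queue [8, 13, 0, 2, 6, 12, 14]
Visit 8; enqueue 4, 5, 9, 11 → queue [13, 0, 2, 6, 12, 14, 4, 5, 9, 11]
Visit 13; enqueue 3, 16 → queue [0, 2, 6, 12, 14, 4, 5, 9, 11, 3, 16]
Visit 0; enqueue 15 → queue [2, 6, 12, 14, 4, 5, 9, 11, 3, 16, 15]
Visit 2; enqueue 7 → queue [6, 12, 14, 4, 5, 9, 11, 3, 16, 15, 7]
Visit 6 → queue [12, 14, 4, 5, 9, 11, 3, 16, 15, 7]
Visit 12 → queue [14, 4, 5, 9, 11, 3, 16, 15, 7]
Visit 14 → queue [4, 5, 9, 11, 3, 16, 15, 7]
Visit 4 → queue [5, 9, 11, 3, 16, 15, 7]
Visit 5 → queue [9, 11, 3, 16, 15, 7]
Visit 9 → queue [11, 3, 16, 15, 7]
Visit 11 → queue [3, 16, 15, 7]
Visit 3 → queue [16, 15, 7]
Visit 16 → queue [15, 7]
Visit 15 → queue [7]
Visit 7 → queue []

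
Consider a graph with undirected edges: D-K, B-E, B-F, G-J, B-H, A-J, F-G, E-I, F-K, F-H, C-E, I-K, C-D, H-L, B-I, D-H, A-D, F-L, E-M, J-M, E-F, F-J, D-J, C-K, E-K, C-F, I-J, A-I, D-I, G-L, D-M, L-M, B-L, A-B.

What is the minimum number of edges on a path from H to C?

2

Level 0: H
Level 1: B, D, F, L
Level 2: A, C, E, G, I, J, K, M
C first appears at level 2.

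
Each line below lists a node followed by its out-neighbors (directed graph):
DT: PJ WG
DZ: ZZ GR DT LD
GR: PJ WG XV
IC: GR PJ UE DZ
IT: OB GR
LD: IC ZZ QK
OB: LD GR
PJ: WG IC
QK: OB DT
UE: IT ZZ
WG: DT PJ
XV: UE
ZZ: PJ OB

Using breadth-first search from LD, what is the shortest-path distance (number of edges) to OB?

2

Level 0: LD
Level 1: IC, QK, ZZ
Level 2: DT, DZ, GR, OB, PJ, UE
Level 3: IT, WG, XV
OB first appears at level 2.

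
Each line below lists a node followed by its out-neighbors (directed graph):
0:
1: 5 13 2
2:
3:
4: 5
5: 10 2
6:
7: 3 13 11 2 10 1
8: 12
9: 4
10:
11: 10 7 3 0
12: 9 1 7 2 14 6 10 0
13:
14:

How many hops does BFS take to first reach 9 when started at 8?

2

Level 0: 8
Level 1: 12
Level 2: 0, 1, 2, 6, 7, 9, 10, 14
Level 3: 3, 4, 5, 11, 13
9 first appears at level 2.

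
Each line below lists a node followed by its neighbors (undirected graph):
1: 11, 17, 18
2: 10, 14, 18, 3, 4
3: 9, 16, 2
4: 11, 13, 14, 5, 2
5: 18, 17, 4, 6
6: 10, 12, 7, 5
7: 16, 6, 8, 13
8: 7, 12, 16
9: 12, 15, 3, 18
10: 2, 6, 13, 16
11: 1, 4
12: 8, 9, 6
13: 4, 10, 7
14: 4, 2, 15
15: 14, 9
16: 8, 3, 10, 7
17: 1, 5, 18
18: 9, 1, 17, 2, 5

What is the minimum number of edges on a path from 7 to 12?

2

Level 0: 7
Level 1: 6, 8, 13, 16
Level 2: 3, 4, 5, 10, 12
Level 3: 2, 9, 11, 14, 17, 18
Level 4: 1, 15
12 first appears at level 2.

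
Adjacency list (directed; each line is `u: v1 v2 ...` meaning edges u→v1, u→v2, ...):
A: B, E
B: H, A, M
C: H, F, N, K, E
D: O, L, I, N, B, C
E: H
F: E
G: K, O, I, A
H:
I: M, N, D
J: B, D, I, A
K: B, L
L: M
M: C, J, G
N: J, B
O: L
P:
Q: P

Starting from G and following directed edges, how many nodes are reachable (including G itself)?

15

BFS from G visits: G, O, K, I, A, L, B, N, M, D, E, H, J, C, F
Reachable nodes: 15 of 17 total.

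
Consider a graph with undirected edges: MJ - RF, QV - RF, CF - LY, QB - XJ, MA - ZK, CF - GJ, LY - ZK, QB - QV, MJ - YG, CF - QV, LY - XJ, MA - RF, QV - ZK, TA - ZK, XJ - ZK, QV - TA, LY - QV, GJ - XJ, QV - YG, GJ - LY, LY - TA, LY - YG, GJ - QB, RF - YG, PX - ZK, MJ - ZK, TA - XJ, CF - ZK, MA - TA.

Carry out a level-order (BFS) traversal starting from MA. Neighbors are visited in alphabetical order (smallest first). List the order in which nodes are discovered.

Visit MA; enqueue RF, TA, ZK → queue [RF, TA, ZK]
Visit RF; enqueue MJ, QV, YG → queue [TA, ZK, MJ, QV, YG]
Visit TA; enqueue LY, XJ → queue [ZK, MJ, QV, YG, LY, XJ]
Visit ZK; enqueue CF, PX → queue [MJ, QV, YG, LY, XJ, CF, PX]
Visit MJ → queue [QV, YG, LY, XJ, CF, PX]
Visit QV; enqueue QB → queue [YG, LY, XJ, CF, PX, QB]
Visit YG → queue [LY, XJ, CF, PX, QB]
Visit LY; enqueue GJ → queue [XJ, CF, PX, QB, GJ]
Visit XJ → queue [CF, PX, QB, GJ]
Visit CF → queue [PX, QB, GJ]
Visit PX → queue [QB, GJ]
Visit QB → queue [GJ]
Visit GJ → queue []

MA, RF, TA, ZK, MJ, QV, YG, LY, XJ, CF, PX, QB, GJ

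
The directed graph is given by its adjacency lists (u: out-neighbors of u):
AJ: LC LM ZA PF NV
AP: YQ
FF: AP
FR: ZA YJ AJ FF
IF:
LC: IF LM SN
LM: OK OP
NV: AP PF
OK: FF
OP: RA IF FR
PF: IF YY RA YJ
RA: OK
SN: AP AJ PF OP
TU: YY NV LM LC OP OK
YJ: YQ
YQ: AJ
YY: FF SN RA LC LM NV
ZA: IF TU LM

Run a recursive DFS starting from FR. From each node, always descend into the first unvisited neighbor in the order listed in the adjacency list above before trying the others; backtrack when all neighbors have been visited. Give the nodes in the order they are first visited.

FR ZA IF TU YY FF AP YQ AJ LC LM OK OP RA SN PF YJ NV

Visit FR
FR → ZA
ZA → IF
ZA → TU
TU → YY
YY → FF
FF → AP
AP → YQ
YQ → AJ
AJ → LC
LC → LM
LM → OK
LM → OP
OP → RA
LC → SN
SN → PF
PF → YJ
AJ → NV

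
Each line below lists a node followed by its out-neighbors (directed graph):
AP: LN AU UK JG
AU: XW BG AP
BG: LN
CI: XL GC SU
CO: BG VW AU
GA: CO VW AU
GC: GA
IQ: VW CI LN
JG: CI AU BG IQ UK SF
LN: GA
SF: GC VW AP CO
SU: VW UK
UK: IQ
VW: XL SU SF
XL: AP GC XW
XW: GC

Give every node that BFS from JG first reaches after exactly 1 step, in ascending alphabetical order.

Level 0: JG
Level 1: AU, BG, CI, IQ, SF, UK
Level 2: AP, CO, GC, LN, SU, VW, XL, XW
Level 3: GA

AU, BG, CI, IQ, SF, UK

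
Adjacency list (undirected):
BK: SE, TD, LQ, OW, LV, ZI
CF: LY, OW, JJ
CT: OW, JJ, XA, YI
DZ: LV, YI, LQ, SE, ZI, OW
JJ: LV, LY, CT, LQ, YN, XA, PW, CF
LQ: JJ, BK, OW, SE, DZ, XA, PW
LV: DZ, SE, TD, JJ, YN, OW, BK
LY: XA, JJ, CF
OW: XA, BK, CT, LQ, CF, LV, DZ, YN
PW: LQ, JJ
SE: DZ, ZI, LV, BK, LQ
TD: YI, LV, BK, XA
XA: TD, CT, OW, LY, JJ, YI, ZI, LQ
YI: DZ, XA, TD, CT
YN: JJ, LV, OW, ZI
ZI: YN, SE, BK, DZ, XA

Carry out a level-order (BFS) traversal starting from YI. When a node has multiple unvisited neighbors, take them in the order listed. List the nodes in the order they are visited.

YI → DZ → XA → TD → CT → LV → LQ → SE → ZI → OW → LY → JJ → BK → YN → PW → CF

Visit YI; enqueue DZ, XA, TD, CT → queue [DZ, XA, TD, CT]
Visit DZ; enqueue LV, LQ, SE, ZI, OW → queue [XA, TD, CT, LV, LQ, SE, ZI, OW]
Visit XA; enqueue LY, JJ → queue [TD, CT, LV, LQ, SE, ZI, OW, LY, JJ]
Visit TD; enqueue BK → queue [CT, LV, LQ, SE, ZI, OW, LY, JJ, BK]
Visit CT → queue [LV, LQ, SE, ZI, OW, LY, JJ, BK]
Visit LV; enqueue YN → queue [LQ, SE, ZI, OW, LY, JJ, BK, YN]
Visit LQ; enqueue PW → queue [SE, ZI, OW, LY, JJ, BK, YN, PW]
Visit SE → queue [ZI, OW, LY, JJ, BK, YN, PW]
Visit ZI → queue [OW, LY, JJ, BK, YN, PW]
Visit OW; enqueue CF → queue [LY, JJ, BK, YN, PW, CF]
Visit LY → queue [JJ, BK, YN, PW, CF]
Visit JJ → queue [BK, YN, PW, CF]
Visit BK → queue [YN, PW, CF]
Visit YN → queue [PW, CF]
Visit PW → queue [CF]
Visit CF → queue []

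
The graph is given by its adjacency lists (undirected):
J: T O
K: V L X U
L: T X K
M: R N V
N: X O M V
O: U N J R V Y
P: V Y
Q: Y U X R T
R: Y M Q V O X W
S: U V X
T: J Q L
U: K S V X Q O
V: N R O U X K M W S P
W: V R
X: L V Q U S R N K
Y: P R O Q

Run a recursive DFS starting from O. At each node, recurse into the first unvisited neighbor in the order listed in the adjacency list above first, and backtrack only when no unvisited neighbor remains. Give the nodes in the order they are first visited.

O, U, K, V, N, X, L, T, J, Q, Y, P, R, M, W, S

Visit O
O → U
U → K
K → V
V → N
N → X
X → L
L → T
T → J
T → Q
Q → Y
Y → P
Y → R
R → M
R → W
X → S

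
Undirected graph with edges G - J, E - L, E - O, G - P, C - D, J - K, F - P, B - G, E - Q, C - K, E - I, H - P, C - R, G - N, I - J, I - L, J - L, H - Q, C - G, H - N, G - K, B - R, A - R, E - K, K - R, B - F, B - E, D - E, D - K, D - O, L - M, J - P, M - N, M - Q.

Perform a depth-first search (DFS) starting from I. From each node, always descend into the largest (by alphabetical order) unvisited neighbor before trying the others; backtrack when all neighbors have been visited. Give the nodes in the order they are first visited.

I → L → M → Q → H → P → J → K → R → C → G → N → B → F → E → O → D → A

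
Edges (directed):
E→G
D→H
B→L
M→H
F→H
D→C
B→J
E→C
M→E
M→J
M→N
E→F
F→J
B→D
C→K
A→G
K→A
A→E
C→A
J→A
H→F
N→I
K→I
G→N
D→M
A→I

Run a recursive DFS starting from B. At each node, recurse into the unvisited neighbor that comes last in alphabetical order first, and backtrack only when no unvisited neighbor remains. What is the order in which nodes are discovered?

Visit B
B → L
B → J
J → A
A → I
A → G
G → N
A → E
E → F
F → H
E → C
C → K
B → D
D → M

B -> L -> J -> A -> I -> G -> N -> E -> F -> H -> C -> K -> D -> M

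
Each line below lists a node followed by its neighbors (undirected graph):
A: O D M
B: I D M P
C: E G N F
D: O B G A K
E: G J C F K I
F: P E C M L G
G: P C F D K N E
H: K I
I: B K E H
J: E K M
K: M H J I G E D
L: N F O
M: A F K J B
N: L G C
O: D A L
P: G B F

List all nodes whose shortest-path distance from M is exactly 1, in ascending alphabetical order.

A, B, F, J, K

Level 0: M
Level 1: A, B, F, J, K
Level 2: C, D, E, G, H, I, L, O, P
Level 3: N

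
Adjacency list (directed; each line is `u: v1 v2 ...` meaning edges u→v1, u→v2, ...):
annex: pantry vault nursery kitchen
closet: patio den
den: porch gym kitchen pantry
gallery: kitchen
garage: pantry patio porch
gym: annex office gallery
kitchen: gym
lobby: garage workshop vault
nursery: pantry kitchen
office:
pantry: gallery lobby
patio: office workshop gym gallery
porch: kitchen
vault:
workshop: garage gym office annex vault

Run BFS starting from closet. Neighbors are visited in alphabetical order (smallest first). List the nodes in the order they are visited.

closet den patio gym kitchen pantry porch gallery office workshop annex lobby garage vault nursery

Visit closet; enqueue den, patio → queue [den, patio]
Visit den; enqueue gym, kitchen, pantry, porch → queue [patio, gym, kitchen, pantry, porch]
Visit patio; enqueue gallery, office, workshop → queue [gym, kitchen, pantry, porch, gallery, office, workshop]
Visit gym; enqueue annex → queue [kitchen, pantry, porch, gallery, office, workshop, annex]
Visit kitchen → queue [pantry, porch, gallery, office, workshop, annex]
Visit pantry; enqueue lobby → queue [porch, gallery, office, workshop, annex, lobby]
Visit porch → queue [gallery, office, workshop, annex, lobby]
Visit gallery → queue [office, workshop, annex, lobby]
Visit office → queue [workshop, annex, lobby]
Visit workshop; enqueue garage, vault → queue [annex, lobby, garage, vault]
Visit annex; enqueue nursery → queue [lobby, garage, vault, nursery]
Visit lobby → queue [garage, vault, nursery]
Visit garage → queue [vault, nursery]
Visit vault → queue [nursery]
Visit nursery → queue []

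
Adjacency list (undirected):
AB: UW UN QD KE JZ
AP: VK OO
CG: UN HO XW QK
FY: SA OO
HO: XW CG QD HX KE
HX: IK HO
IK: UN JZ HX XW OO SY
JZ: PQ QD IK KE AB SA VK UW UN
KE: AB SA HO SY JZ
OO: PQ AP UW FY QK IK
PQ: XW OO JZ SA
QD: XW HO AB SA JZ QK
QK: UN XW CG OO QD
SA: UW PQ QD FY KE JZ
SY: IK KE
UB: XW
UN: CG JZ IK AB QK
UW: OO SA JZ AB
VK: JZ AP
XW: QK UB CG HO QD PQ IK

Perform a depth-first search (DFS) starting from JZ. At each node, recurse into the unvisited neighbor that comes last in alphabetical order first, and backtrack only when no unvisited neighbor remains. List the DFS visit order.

JZ, VK, AP, OO, UW, SA, QD, XW, UB, QK, UN, IK, SY, KE, HO, HX, CG, AB, PQ, FY

Visit JZ
JZ → VK
VK → AP
AP → OO
OO → UW
UW → SA
SA → QD
QD → XW
XW → UB
XW → QK
QK → UN
UN → IK
IK → SY
SY → KE
KE → HO
HO → HX
HO → CG
KE → AB
XW → PQ
SA → FY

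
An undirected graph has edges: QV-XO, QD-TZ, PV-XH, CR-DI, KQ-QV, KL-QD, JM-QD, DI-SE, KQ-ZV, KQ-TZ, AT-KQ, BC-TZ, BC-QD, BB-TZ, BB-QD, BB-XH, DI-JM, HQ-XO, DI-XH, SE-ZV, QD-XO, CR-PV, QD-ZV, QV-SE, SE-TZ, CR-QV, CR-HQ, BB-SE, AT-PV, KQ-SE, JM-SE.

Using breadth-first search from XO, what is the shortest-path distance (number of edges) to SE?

Level 0: XO
Level 1: HQ, QD, QV
Level 2: BB, BC, CR, JM, KL, KQ, SE, TZ, ZV
Level 3: AT, DI, PV, XH
SE first appears at level 2.

2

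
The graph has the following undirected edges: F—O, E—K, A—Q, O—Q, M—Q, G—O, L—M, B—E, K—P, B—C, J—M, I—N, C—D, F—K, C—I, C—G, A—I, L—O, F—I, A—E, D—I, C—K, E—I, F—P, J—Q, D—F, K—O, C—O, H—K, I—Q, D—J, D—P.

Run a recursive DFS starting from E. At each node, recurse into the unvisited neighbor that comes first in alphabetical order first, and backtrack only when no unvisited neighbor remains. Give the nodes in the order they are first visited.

E → A → I → C → B → D → F → K → H → O → G → L → M → J → Q → P → N

Visit E
E → A
A → I
I → C
C → B
C → D
D → F
F → K
K → H
K → O
O → G
O → L
L → M
M → J
J → Q
K → P
I → N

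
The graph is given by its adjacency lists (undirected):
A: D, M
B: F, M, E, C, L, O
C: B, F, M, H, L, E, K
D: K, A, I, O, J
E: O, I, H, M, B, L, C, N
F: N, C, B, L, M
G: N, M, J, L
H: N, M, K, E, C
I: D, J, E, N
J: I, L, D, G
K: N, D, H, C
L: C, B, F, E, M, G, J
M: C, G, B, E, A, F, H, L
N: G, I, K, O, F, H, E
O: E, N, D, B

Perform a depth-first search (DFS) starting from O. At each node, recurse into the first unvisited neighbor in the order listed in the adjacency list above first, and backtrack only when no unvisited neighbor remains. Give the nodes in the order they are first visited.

O, E, I, D, K, N, G, M, C, B, F, L, J, H, A

Visit O
O → E
E → I
I → D
D → K
K → N
N → G
G → M
M → C
C → B
B → F
F → L
L → J
C → H
M → A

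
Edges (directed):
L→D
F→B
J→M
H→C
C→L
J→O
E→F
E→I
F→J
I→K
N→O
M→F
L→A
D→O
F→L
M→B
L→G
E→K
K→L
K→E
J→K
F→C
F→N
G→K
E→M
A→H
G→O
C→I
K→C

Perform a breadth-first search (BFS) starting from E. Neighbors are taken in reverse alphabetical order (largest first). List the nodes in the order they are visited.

Visit E; enqueue M, K, I, F → queue [M, K, I, F]
Visit M; enqueue B → queue [K, I, F, B]
Visit K; enqueue L, C → queue [I, F, B, L, C]
Visit I → queue [F, B, L, C]
Visit F; enqueue N, J → queue [B, L, C, N, J]
Visit B → queue [L, C, N, J]
Visit L; enqueue G, D, A → queue [C, N, J, G, D, A]
Visit C → queue [N, J, G, D, A]
Visit N; enqueue O → queue [J, G, D, A, O]
Visit J → queue [G, D, A, O]
Visit G → queue [D, A, O]
Visit D → queue [A, O]
Visit A; enqueue H → queue [O, H]
Visit O → queue [H]
Visit H → queue []

E → M → K → I → F → B → L → C → N → J → G → D → A → O → H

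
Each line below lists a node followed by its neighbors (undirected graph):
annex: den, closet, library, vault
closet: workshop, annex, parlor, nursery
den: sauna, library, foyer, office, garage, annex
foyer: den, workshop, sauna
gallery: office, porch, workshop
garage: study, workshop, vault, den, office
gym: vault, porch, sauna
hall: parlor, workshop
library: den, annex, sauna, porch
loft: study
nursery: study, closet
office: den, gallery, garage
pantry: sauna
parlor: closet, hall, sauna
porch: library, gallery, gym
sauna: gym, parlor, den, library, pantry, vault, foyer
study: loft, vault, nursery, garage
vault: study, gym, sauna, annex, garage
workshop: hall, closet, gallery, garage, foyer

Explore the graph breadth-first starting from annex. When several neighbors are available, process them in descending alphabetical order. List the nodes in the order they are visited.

annex -> vault -> library -> den -> closet -> study -> sauna -> gym -> garage -> porch -> office -> foyer -> workshop -> parlor -> nursery -> loft -> pantry -> gallery -> hall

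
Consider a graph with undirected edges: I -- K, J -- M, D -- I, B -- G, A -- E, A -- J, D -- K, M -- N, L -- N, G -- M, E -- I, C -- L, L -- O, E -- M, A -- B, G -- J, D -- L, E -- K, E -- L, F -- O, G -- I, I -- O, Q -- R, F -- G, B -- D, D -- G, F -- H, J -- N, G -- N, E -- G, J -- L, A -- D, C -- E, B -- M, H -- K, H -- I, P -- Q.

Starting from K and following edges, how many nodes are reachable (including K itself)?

15

BFS from K visits: K, I, H, E, D, O, G, F, M, L, C, A, B, N, J
Reachable nodes: 15 of 18 total.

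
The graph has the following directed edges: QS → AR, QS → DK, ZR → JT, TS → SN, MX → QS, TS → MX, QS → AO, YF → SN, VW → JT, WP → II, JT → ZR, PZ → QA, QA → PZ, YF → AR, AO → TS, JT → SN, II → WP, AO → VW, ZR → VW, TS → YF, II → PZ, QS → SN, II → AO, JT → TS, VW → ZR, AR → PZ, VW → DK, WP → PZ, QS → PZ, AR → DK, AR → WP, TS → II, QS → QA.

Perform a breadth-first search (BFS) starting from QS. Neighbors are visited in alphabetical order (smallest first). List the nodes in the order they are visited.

QS, AO, AR, DK, PZ, QA, SN, TS, VW, WP, II, MX, YF, JT, ZR

Visit QS; enqueue AO, AR, DK, PZ, QA, SN → queue [AO, AR, DK, PZ, QA, SN]
Visit AO; enqueue TS, VW → queue [AR, DK, PZ, QA, SN, TS, VW]
Visit AR; enqueue WP → queue [DK, PZ, QA, SN, TS, VW, WP]
Visit DK → queue [PZ, QA, SN, TS, VW, WP]
Visit PZ → queue [QA, SN, TS, VW, WP]
Visit QA → queue [SN, TS, VW, WP]
Visit SN → queue [TS, VW, WP]
Visit TS; enqueue II, MX, YF → queue [VW, WP, II, MX, YF]
Visit VW; enqueue JT, ZR → queue [WP, II, MX, YF, JT, ZR]
Visit WP → queue [II, MX, YF, JT, ZR]
Visit II → queue [MX, YF, JT, ZR]
Visit MX → queue [YF, JT, ZR]
Visit YF → queue [JT, ZR]
Visit JT → queue [ZR]
Visit ZR → queue []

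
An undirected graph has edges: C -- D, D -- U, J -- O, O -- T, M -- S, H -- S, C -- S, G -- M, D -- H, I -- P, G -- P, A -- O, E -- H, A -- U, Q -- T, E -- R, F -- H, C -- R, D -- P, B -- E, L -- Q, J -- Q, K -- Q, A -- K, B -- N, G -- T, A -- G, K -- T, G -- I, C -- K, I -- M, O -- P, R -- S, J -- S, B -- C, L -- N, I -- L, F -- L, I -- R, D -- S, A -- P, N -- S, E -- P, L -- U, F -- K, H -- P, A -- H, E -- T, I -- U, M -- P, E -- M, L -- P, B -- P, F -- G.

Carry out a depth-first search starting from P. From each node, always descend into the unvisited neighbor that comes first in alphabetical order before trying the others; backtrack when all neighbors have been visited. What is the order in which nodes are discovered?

P A G F H D C B E M I L N S J O T K Q R U

Visit P
P → A
A → G
G → F
F → H
H → D
D → C
C → B
B → E
E → M
M → I
I → L
L → N
N → S
S → J
J → O
O → T
T → K
K → Q
S → R
L → U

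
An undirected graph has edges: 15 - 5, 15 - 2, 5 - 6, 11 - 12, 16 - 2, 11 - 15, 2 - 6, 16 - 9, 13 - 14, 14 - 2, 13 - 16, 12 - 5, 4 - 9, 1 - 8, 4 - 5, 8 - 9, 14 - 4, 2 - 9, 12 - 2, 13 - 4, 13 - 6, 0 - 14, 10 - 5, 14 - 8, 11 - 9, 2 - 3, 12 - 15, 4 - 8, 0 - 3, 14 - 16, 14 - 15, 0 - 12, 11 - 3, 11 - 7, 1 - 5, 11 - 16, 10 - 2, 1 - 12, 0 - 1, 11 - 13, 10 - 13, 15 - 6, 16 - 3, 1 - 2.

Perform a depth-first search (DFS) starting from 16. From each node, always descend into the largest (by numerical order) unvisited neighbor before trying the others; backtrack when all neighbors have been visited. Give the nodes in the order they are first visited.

Visit 16
16 → 14
14 → 15
15 → 12
12 → 11
11 → 13
13 → 10
10 → 5
5 → 6
6 → 2
2 → 9
9 → 8
8 → 4
8 → 1
1 → 0
0 → 3
11 → 7

16, 14, 15, 12, 11, 13, 10, 5, 6, 2, 9, 8, 4, 1, 0, 3, 7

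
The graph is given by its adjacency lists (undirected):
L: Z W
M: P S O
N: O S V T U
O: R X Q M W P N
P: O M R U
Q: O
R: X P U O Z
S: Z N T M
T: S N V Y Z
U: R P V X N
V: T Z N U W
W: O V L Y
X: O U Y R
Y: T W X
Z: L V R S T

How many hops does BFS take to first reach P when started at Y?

Level 0: Y
Level 1: T, W, X
Level 2: L, N, O, R, S, U, V, Z
Level 3: M, P, Q
P first appears at level 3.

3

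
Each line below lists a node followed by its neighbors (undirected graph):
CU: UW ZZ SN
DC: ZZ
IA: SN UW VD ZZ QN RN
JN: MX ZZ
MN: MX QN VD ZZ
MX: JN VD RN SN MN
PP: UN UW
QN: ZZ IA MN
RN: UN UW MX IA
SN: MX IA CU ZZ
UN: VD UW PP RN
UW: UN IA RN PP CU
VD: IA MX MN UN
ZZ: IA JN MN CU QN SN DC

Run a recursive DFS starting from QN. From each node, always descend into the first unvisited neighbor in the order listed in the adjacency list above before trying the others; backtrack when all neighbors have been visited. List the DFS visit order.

QN → ZZ → IA → SN → MX → JN → VD → MN → UN → UW → RN → PP → CU → DC

Visit QN
QN → ZZ
ZZ → IA
IA → SN
SN → MX
MX → JN
MX → VD
VD → MN
VD → UN
UN → UW
UW → RN
UW → PP
UW → CU
ZZ → DC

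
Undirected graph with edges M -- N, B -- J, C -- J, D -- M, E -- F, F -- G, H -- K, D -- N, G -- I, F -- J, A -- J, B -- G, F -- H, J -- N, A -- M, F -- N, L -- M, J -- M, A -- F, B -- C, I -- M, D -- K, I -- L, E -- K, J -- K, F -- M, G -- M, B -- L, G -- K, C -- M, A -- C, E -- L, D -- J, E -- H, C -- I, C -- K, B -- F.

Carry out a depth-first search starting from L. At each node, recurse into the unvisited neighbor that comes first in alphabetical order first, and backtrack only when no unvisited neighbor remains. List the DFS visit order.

Visit L
L → B
B → C
C → A
A → F
F → E
E → H
H → K
K → D
D → J
J → M
M → G
G → I
M → N

L → B → C → A → F → E → H → K → D → J → M → G → I → N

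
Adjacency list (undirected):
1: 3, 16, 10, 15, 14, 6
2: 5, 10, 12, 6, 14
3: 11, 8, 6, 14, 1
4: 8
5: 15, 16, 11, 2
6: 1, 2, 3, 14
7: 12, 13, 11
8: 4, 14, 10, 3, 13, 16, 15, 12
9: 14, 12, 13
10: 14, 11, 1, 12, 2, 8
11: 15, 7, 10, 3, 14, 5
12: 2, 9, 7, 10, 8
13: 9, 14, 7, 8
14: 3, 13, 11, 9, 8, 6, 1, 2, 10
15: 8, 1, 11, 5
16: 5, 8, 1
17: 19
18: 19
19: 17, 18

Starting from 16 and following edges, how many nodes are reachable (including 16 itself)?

BFS from 16 visits: 16, 1, 5, 8, 3, 6, 10, 14, 15, 2, 11, 4, 12, 13, 9, 7
Reachable nodes: 16 of 19 total.

16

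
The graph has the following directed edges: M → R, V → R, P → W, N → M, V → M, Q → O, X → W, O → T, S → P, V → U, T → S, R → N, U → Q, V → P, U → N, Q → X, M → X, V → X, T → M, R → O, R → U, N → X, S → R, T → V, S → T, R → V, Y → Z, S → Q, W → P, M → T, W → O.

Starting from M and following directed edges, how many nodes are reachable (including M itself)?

12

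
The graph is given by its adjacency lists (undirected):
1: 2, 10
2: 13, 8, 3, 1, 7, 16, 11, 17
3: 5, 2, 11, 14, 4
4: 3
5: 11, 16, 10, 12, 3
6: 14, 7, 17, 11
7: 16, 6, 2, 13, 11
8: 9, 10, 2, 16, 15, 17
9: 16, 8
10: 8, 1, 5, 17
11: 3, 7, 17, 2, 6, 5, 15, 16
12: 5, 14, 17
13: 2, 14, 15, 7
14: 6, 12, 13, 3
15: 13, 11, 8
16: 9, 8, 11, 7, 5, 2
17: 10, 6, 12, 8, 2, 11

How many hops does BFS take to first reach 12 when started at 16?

Level 0: 16
Level 1: 2, 5, 7, 8, 9, 11
Level 2: 1, 3, 6, 10, 12, 13, 15, 17
Level 3: 4, 14
12 first appears at level 2.

2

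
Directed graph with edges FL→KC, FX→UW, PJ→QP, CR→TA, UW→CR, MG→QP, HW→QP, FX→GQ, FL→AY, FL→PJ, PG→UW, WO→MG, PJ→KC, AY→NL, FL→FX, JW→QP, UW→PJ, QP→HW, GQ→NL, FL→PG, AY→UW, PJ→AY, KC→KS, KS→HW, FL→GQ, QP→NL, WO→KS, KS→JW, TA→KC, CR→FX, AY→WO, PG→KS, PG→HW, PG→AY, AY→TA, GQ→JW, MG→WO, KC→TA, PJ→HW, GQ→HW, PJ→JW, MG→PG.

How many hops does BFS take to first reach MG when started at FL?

3

Level 0: FL
Level 1: AY, FX, GQ, KC, PG, PJ
Level 2: HW, JW, KS, NL, QP, TA, UW, WO
Level 3: CR, MG
MG first appears at level 3.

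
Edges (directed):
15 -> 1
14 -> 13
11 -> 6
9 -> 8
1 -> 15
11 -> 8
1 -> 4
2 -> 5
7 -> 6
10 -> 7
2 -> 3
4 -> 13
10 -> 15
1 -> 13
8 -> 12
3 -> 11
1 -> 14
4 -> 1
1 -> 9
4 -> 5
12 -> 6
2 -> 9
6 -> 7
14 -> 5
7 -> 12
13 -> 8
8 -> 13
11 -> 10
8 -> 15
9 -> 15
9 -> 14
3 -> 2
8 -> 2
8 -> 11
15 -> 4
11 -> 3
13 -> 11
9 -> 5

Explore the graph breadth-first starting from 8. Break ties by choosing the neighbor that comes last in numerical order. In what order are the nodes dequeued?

8 → 15 → 13 → 12 → 11 → 2 → 4 → 1 → 6 → 10 → 3 → 9 → 5 → 14 → 7

Visit 8; enqueue 15, 13, 12, 11, 2 → queue [15, 13, 12, 11, 2]
Visit 15; enqueue 4, 1 → queue [13, 12, 11, 2, 4, 1]
Visit 13 → queue [12, 11, 2, 4, 1]
Visit 12; enqueue 6 → queue [11, 2, 4, 1, 6]
Visit 11; enqueue 10, 3 → queue [2, 4, 1, 6, 10, 3]
Visit 2; enqueue 9, 5 → queue [4, 1, 6, 10, 3, 9, 5]
Visit 4 → queue [1, 6, 10, 3, 9, 5]
Visit 1; enqueue 14 → queue [6, 10, 3, 9, 5, 14]
Visit 6; enqueue 7 → queue [10, 3, 9, 5, 14, 7]
Visit 10 → queue [3, 9, 5, 14, 7]
Visit 3 → queue [9, 5, 14, 7]
Visit 9 → queue [5, 14, 7]
Visit 5 → queue [14, 7]
Visit 14 → queue [7]
Visit 7 → queue []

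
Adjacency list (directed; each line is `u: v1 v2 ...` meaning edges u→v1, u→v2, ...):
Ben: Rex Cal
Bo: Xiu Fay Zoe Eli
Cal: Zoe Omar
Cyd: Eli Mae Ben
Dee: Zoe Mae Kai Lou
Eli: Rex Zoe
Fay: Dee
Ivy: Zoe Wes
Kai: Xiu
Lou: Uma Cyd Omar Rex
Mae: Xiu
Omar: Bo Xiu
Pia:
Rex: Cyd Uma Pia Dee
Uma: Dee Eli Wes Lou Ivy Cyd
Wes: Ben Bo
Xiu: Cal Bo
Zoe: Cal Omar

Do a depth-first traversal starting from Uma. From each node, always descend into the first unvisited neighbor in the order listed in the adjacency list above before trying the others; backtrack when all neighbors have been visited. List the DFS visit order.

Visit Uma
Uma → Dee
Dee → Zoe
Zoe → Cal
Cal → Omar
Omar → Bo
Bo → Xiu
Bo → Fay
Bo → Eli
Eli → Rex
Rex → Cyd
Cyd → Mae
Cyd → Ben
Rex → Pia
Dee → Kai
Dee → Lou
Uma → Wes
Uma → Ivy

Uma, Dee, Zoe, Cal, Omar, Bo, Xiu, Fay, Eli, Rex, Cyd, Mae, Ben, Pia, Kai, Lou, Wes, Ivy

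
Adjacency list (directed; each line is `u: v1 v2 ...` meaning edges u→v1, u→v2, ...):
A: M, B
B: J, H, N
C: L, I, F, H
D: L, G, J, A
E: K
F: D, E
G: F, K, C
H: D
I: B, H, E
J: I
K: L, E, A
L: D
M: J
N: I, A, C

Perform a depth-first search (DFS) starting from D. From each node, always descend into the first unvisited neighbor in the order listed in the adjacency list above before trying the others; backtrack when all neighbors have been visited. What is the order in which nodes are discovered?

D → L → G → F → E → K → A → M → J → I → B → H → N → C

Visit D
D → L
D → G
G → F
F → E
E → K
K → A
A → M
M → J
J → I
I → B
B → H
B → N
N → C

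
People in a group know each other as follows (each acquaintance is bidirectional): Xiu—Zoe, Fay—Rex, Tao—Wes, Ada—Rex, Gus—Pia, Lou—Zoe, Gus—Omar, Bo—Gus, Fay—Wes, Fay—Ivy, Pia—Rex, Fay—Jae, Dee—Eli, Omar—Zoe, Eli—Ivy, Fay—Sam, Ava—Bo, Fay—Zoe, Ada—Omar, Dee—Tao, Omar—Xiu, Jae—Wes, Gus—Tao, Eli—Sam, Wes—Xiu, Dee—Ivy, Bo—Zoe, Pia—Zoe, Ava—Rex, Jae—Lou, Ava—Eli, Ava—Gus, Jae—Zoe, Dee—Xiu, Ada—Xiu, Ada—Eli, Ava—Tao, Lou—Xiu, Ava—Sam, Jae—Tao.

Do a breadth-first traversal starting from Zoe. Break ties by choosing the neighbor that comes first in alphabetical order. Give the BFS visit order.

Zoe -> Bo -> Fay -> Jae -> Lou -> Omar -> Pia -> Xiu -> Ava -> Gus -> Ivy -> Rex -> Sam -> Wes -> Tao -> Ada -> Dee -> Eli

Visit Zoe; enqueue Bo, Fay, Jae, Lou, Omar, Pia, Xiu → queue [Bo, Fay, Jae, Lou, Omar, Pia, Xiu]
Visit Bo; enqueue Ava, Gus → queue [Fay, Jae, Lou, Omar, Pia, Xiu, Ava, Gus]
Visit Fay; enqueue Ivy, Rex, Sam, Wes → queue [Jae, Lou, Omar, Pia, Xiu, Ava, Gus, Ivy, Rex, Sam, Wes]
Visit Jae; enqueue Tao → queue [Lou, Omar, Pia, Xiu, Ava, Gus, Ivy, Rex, Sam, Wes, Tao]
Visit Lou → queue [Omar, Pia, Xiu, Ava, Gus, Ivy, Rex, Sam, Wes, Tao]
Visit Omar; enqueue Ada → queue [Pia, Xiu, Ava, Gus, Ivy, Rex, Sam, Wes, Tao, Ada]
Visit Pia → queue [Xiu, Ava, Gus, Ivy, Rex, Sam, Wes, Tao, Ada]
Visit Xiu; enqueue Dee → queue [Ava, Gus, Ivy, Rex, Sam, Wes, Tao, Ada, Dee]
Visit Ava; enqueue Eli → queue [Gus, Ivy, Rex, Sam, Wes, Tao, Ada, Dee, Eli]
Visit Gus → queue [Ivy, Rex, Sam, Wes, Tao, Ada, Dee, Eli]
Visit Ivy → queue [Rex, Sam, Wes, Tao, Ada, Dee, Eli]
Visit Rex → queue [Sam, Wes, Tao, Ada, Dee, Eli]
Visit Sam → queue [Wes, Tao, Ada, Dee, Eli]
Visit Wes → queue [Tao, Ada, Dee, Eli]
Visit Tao → queue [Ada, Dee, Eli]
Visit Ada → queue [Dee, Eli]
Visit Dee → queue [Eli]
Visit Eli → queue []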